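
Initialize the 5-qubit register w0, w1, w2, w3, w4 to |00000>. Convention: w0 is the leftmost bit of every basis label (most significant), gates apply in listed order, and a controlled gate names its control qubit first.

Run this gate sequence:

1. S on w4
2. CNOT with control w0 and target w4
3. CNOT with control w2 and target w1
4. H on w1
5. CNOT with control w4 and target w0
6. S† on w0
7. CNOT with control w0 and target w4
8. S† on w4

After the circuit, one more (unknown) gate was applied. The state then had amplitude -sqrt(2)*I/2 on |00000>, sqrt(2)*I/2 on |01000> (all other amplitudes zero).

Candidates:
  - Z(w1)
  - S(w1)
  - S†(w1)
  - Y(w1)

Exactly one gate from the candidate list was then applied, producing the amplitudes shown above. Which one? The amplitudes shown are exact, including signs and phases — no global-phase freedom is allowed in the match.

It was Y(w1) that produced the state shown.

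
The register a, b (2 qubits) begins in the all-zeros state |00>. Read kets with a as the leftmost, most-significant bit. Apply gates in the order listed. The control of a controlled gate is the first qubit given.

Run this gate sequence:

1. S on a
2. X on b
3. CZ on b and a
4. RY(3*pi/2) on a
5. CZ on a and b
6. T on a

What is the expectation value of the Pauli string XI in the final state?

In the final state, XI has expectation sqrt(2)/2.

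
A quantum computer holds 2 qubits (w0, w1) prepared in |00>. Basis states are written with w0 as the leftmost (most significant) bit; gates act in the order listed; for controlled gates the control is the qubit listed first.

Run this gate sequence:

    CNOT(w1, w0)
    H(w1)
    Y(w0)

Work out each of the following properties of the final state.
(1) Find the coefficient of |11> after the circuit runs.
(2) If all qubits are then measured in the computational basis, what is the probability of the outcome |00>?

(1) |11> carries amplitude sqrt(2)*I/2 in the final state.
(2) Outcome |00> occurs with probability 0.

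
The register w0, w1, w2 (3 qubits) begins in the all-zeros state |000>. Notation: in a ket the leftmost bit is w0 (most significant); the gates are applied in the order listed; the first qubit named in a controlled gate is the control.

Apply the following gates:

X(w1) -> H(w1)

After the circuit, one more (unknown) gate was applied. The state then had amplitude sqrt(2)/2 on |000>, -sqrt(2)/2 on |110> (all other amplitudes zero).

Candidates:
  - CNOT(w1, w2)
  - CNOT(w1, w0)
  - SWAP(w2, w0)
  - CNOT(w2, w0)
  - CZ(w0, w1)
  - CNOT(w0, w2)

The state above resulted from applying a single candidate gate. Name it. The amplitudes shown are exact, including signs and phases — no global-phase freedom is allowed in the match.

It was CNOT(w1, w0) that produced the state shown.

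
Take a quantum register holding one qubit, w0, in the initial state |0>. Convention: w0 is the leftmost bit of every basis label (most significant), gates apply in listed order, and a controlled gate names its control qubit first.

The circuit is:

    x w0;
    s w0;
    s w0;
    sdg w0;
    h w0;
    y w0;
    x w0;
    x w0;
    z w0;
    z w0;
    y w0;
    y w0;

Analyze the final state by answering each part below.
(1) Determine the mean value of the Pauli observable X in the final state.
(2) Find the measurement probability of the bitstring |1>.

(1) The observable X averages to 1.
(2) Outcome |1> occurs with probability 1/2.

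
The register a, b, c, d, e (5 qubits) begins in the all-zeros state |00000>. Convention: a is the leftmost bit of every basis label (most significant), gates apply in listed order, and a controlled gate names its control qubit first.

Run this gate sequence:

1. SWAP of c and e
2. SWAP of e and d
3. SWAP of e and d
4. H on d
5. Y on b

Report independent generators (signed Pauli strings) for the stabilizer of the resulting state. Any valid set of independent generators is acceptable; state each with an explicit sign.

The final state is stabilized by the group generated by +IIIXI, +ZIIII, -IZIII, +IIZII, +IIIIZ; other independent generating sets are equally valid. Key observation: gates 2-3 undo each other exactly, leaving only the rest of the circuit to track.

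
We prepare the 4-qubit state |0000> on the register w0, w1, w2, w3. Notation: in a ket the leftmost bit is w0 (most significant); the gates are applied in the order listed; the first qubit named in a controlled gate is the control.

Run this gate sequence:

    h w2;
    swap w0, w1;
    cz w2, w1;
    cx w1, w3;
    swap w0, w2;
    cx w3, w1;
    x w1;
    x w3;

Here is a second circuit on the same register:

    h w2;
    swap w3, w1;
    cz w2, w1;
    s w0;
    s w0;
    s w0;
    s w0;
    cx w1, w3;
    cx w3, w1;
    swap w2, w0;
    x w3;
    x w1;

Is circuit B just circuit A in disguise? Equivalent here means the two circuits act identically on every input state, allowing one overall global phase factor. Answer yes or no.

No: there is an input state on which the two circuits produce genuinely different outputs (not merely differing by a phase).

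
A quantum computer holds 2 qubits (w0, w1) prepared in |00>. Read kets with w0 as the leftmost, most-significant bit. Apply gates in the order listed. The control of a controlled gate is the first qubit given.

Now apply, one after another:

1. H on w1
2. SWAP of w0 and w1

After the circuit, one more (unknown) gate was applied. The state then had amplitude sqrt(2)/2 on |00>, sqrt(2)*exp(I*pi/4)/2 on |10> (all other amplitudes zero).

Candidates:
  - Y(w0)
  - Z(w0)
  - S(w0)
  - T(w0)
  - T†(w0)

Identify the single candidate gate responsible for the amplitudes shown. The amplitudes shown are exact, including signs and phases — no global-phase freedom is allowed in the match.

The applied gate was T(w0).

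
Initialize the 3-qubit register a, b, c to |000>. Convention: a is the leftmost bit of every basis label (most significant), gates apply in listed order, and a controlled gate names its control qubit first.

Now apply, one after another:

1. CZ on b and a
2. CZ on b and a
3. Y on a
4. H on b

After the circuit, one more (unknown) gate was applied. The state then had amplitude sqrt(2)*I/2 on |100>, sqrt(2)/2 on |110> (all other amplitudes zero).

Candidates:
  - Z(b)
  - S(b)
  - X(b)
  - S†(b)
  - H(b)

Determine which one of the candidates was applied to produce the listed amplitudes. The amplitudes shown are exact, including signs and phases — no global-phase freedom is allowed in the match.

The unique candidate consistent with the amplitudes is S†(b). Key observation: gates 1-2 undo each other exactly, leaving only the rest of the circuit to track.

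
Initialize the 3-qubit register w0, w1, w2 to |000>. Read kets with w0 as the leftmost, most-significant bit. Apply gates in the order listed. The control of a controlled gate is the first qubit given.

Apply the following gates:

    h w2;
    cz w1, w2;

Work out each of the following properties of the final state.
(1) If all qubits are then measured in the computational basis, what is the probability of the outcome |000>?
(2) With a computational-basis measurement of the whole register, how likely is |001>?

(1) A full measurement returns |000> with probability 1/2.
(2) A full measurement returns |001> with probability 1/2.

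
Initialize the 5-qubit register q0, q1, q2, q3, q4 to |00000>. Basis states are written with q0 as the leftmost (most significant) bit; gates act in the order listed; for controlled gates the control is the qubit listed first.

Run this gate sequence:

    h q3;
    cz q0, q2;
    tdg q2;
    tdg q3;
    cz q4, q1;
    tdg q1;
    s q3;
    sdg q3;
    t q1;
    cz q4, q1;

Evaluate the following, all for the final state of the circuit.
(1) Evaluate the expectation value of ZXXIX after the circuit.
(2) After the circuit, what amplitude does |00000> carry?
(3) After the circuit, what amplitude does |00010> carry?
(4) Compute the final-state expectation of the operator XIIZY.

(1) The expectation value of ZXXIX is 0. Key observation: gates 5-10 undo each other exactly, leaving only the rest of the circuit to track.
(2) |00000> carries amplitude sqrt(2)/2 in the final state.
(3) The final state's coefficient on |00010> equals -sqrt(2)*exp(3*I*pi/4)/2.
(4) In the final state, XIIZY has expectation 0.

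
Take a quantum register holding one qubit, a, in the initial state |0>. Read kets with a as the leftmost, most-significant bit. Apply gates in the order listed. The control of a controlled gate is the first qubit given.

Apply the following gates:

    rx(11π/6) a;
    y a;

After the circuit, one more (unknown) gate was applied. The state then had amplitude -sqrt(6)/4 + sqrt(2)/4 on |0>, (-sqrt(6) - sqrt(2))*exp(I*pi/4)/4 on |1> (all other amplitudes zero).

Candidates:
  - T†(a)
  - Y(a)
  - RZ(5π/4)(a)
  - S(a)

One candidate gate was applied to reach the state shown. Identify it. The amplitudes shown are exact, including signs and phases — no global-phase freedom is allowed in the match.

The applied gate was T†(a).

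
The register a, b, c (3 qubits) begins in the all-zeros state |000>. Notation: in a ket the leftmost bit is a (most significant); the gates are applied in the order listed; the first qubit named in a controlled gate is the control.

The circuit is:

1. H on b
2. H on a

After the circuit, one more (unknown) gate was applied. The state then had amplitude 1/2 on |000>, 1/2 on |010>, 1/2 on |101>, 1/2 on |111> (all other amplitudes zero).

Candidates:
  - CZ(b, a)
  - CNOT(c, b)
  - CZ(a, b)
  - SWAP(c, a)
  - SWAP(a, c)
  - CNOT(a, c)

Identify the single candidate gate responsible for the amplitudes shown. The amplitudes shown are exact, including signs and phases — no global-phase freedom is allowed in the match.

It was CNOT(a, c) that produced the state shown.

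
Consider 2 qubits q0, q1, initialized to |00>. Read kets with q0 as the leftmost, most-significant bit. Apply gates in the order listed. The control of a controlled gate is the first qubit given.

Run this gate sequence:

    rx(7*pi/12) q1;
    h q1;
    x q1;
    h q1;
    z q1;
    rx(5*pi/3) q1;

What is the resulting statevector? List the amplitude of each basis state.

The resulting statevector has amplitude -sqrt(sqrt(2) + 2)/2 on |00>, I*sqrt(2 - sqrt(2))/2 on |01>, 0 on |10>, 0 on |11>. Key observation: steps 2-5 multiply out to the identity, so the circuit reduces to the remaining gates.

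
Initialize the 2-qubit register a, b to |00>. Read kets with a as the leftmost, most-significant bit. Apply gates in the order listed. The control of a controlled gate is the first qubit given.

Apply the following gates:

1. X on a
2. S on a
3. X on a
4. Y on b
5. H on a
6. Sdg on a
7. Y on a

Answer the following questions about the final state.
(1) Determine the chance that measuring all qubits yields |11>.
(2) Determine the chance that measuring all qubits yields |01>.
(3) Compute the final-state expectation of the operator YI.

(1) The probability of measuring |11> is 1/2.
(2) The probability of measuring |01> is 1/2.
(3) In the final state, YI has expectation -1.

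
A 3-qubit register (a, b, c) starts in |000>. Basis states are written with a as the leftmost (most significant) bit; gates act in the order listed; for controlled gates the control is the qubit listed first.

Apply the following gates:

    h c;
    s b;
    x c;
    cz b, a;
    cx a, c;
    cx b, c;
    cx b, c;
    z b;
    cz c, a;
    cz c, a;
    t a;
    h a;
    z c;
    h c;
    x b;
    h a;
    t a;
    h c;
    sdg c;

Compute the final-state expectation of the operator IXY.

The observable IXY averages to 0. Key observation: steps 6-7 multiply out to the identity, so the circuit reduces to the remaining gates.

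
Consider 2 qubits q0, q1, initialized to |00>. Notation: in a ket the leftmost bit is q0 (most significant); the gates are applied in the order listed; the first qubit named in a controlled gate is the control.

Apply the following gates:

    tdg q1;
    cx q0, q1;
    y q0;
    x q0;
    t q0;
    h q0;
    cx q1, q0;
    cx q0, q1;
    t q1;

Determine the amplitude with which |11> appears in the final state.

The final state's coefficient on |11> equals sqrt(2)*exp(3*I*pi/4)/2.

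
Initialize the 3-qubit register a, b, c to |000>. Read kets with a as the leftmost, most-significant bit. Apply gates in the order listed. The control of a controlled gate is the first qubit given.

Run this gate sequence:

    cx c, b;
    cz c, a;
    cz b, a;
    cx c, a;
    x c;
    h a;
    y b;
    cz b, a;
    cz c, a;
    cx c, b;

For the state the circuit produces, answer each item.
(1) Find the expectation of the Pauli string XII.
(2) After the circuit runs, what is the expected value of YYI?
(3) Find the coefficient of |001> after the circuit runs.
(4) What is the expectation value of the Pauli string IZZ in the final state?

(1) The expectation value of XII is 1.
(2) In the final state, YYI has expectation 0.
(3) The final state's coefficient on |001> equals sqrt(2)*I/2.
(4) The expectation value of IZZ is -1.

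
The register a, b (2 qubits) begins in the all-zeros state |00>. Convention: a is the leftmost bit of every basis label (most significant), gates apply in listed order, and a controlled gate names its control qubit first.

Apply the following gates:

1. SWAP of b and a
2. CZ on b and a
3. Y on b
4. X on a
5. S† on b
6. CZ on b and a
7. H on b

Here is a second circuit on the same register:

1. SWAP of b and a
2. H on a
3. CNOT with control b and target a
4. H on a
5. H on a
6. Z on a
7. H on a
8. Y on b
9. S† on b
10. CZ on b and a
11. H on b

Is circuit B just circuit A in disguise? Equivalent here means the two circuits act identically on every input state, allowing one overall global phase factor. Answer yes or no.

Yes — the two circuits implement the same unitary up to a global phase.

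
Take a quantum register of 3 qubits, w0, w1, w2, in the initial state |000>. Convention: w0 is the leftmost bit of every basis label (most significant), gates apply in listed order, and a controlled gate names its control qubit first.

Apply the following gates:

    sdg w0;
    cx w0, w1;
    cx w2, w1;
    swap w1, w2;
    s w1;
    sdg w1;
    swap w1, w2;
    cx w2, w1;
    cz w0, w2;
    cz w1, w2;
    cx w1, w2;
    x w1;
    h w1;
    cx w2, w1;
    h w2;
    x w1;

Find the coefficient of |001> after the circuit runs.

The final state's coefficient on |001> equals -1/2.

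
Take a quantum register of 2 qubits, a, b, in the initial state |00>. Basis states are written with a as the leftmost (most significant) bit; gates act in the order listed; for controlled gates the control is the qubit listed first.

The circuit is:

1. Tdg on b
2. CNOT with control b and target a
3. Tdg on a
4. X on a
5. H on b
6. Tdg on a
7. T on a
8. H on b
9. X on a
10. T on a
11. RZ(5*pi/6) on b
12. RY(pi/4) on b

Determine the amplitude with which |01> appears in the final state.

|01> carries amplitude -sqrt(2 - sqrt(2))*exp(7*I*pi/12)/2 in the final state. Key observation: gates 3-10 undo each other exactly, leaving only the rest of the circuit to track.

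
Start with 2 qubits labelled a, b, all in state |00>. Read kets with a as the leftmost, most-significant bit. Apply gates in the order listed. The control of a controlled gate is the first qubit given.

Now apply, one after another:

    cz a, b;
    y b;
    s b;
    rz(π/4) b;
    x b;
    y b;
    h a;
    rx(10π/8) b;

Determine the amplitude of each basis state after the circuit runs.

After the circuit, the state carries amplitude -sqrt(2*sqrt(2) + 4)*exp(I*pi/8)/4 on |00>, sqrt(4 - 2*sqrt(2))*exp(5*I*pi/8)/4 on |01>, -sqrt(2*sqrt(2) + 4)*exp(I*pi/8)/4 on |10>, sqrt(4 - 2*sqrt(2))*exp(5*I*pi/8)/4 on |11>.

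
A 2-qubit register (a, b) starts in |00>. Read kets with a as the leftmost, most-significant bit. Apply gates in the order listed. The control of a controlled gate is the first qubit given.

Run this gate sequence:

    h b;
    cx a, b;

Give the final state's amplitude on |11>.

The final state's coefficient on |11> equals 0.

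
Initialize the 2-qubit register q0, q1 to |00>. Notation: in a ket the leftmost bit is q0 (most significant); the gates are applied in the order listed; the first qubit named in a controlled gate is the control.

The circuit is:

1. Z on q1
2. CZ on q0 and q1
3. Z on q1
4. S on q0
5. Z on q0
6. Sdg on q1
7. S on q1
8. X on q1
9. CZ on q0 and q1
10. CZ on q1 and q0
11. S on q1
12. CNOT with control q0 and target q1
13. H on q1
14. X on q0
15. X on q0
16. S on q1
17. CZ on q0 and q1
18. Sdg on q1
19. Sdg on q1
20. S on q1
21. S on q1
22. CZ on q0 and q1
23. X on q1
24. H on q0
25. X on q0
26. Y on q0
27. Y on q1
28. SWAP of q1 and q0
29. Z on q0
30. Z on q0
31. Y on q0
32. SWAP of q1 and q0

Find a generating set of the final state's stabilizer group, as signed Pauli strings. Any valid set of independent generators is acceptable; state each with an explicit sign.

The stabilizer group can be generated by -XI, +IY, among other valid generating sets. Key observation: steps 17-22 multiply out to the identity, so the circuit reduces to the remaining gates.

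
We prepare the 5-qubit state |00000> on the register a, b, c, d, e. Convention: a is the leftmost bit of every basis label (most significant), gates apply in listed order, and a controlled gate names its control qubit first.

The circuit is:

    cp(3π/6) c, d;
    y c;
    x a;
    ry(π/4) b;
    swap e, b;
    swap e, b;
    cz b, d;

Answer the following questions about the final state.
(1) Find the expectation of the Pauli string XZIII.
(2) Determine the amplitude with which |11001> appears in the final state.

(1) The observable XZIII averages to 0. Key observation: the block from step 5 through step 6 cancels to the identity and can be dropped.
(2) The final state's coefficient on |11001> equals 0.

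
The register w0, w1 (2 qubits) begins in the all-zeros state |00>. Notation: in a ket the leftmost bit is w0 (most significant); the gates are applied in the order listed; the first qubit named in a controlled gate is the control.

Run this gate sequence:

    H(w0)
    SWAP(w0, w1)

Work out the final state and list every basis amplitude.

The resulting statevector has amplitude sqrt(2)/2 on |00>, sqrt(2)/2 on |01>, 0 on |10>, 0 on |11>.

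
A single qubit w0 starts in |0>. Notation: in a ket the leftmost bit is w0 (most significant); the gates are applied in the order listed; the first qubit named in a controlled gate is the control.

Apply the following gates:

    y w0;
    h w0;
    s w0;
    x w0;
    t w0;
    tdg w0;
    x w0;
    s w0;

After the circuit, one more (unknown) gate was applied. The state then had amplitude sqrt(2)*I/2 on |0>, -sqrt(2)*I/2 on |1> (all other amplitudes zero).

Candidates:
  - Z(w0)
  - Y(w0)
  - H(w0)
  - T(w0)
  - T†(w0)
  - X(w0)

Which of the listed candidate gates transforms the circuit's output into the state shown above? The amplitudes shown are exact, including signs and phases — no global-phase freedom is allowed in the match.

The applied gate was Z(w0). Key observation: the block from step 4 through step 7 cancels to the identity and can be dropped.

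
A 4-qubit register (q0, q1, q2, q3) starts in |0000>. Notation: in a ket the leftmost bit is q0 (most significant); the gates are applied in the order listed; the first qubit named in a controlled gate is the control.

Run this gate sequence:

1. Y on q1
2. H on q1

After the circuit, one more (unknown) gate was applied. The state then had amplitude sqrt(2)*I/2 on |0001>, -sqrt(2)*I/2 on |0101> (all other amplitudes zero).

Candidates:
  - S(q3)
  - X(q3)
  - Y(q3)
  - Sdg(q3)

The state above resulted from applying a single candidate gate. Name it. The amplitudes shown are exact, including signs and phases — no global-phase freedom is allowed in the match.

It was X(q3) that produced the state shown.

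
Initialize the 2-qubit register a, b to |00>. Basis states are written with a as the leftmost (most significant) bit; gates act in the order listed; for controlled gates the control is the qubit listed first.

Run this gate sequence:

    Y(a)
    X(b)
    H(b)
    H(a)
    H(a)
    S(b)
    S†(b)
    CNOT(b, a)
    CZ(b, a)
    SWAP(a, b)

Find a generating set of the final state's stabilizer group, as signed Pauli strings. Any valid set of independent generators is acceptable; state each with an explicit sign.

The stabilizer group can be generated by -XX, -ZZ, among other valid generating sets. Key observation: gates 6-7 undo each other exactly, leaving only the rest of the circuit to track.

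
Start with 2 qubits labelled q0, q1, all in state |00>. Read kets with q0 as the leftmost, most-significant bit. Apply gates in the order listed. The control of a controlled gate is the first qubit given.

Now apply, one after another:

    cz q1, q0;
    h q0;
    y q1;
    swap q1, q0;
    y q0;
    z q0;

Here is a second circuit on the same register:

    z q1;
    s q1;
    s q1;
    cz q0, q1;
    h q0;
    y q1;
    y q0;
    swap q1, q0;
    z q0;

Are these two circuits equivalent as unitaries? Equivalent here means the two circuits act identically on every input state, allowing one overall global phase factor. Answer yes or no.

No, they are not equivalent — no single phase factor reconciles the two unitaries.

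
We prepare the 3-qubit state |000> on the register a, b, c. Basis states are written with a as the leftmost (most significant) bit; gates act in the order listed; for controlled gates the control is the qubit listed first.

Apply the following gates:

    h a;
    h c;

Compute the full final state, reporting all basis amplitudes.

The final amplitudes are 1/2 on |000>, 1/2 on |001>, 0 on |010>, 0 on |011>, 1/2 on |100>, 1/2 on |101>, 0 on |110>, 0 on |111>.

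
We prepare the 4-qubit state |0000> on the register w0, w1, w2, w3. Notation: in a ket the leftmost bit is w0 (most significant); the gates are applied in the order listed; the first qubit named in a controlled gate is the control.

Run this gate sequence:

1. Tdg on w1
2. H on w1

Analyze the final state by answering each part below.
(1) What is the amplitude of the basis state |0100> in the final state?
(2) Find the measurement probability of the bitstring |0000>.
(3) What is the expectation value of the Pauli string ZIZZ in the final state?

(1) |0100> carries amplitude sqrt(2)/2 in the final state.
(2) Outcome |0000> occurs with probability 1/2.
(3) The expectation value of ZIZZ is 1.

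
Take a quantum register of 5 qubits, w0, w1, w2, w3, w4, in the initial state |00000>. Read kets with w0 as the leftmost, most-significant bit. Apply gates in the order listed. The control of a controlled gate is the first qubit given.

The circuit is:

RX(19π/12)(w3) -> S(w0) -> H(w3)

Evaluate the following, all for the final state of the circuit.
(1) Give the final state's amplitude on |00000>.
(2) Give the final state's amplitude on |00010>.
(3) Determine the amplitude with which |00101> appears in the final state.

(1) The amplitude on |00000> is -sqrt(2*sqrt(2) + 4)/8 - sqrt(12 - 6*sqrt(2))/8 - I*sqrt(6*sqrt(2) + 12)/8 + I*sqrt(4 - 2*sqrt(2))/8.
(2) |00010> carries amplitude -sqrt(2*sqrt(2) + 4)/8 - sqrt(12 - 6*sqrt(2))/8 - I*sqrt(4 - 2*sqrt(2))/8 + I*sqrt(6*sqrt(2) + 12)/8 in the final state.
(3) The final state's coefficient on |00101> equals 0.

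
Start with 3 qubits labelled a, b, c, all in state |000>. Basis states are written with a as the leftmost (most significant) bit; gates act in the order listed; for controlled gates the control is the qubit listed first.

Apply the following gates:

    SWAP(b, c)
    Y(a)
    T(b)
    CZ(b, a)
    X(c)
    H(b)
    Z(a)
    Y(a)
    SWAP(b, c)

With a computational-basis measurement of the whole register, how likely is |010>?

The probability of measuring |010> is 1/2.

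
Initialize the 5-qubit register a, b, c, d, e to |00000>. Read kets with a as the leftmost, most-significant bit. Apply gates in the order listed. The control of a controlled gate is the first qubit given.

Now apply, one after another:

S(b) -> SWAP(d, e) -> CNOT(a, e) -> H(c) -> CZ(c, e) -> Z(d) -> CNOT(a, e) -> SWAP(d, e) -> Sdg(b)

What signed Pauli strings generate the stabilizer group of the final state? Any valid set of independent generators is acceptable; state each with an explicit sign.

The final state is stabilized by the group generated by +IIXII, +ZIIII, +IZIII, +IIIZI, +IIIIZ; other independent generating sets are equally valid.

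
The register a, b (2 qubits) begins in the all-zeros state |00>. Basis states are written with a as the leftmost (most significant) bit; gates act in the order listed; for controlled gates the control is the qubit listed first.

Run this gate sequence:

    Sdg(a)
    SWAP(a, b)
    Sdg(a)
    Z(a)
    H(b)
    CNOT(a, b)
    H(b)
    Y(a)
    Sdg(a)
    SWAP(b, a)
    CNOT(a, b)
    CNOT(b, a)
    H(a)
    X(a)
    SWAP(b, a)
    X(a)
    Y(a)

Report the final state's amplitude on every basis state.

After the circuit, the state carries amplitude 0 on |00>, 0 on |01>, -sqrt(2)*I/2 on |10>, sqrt(2)*I/2 on |11>.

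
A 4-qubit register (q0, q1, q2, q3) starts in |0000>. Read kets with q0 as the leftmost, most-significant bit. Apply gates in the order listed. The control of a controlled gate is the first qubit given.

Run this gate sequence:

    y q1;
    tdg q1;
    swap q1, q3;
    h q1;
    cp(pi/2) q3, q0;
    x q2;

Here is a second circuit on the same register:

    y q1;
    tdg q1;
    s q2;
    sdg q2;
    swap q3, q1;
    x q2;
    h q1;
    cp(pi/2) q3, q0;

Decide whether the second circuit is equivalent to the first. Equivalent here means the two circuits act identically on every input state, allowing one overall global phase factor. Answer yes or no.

Yes, they are equivalent — the unitaries differ by at most a global phase.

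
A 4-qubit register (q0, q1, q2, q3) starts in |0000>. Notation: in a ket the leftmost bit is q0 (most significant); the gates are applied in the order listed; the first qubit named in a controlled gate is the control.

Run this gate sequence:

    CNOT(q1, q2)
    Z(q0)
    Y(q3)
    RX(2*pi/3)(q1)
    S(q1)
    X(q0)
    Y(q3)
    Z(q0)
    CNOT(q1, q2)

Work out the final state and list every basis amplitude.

After the circuit, the state carries amplitude -1/2 on |1000>, -sqrt(3)/2 on |1110>, and 0 on every other basis state.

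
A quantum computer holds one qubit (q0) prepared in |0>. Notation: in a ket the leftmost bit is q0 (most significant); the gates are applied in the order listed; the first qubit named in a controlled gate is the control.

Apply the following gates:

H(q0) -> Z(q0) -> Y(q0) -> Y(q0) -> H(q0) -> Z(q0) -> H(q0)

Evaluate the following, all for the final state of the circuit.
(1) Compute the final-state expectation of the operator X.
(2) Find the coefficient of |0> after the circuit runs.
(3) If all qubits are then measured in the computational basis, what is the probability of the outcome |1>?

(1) In the final state, X has expectation -1.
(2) The final state's coefficient on |0> equals -sqrt(2)/2.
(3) The probability of measuring |1> is 1/2.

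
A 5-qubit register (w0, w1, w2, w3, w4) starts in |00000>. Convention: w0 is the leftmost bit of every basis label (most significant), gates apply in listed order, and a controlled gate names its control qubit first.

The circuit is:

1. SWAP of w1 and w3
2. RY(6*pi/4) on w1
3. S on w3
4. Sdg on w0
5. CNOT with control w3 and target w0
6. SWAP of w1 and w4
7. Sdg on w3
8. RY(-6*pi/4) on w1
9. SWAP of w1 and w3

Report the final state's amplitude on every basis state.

After the circuit, the state carries amplitude 1/2 on |00000>, -1/2 on |00001>, 1/2 on |00010>, -1/2 on |00011>, and 0 on every other basis state.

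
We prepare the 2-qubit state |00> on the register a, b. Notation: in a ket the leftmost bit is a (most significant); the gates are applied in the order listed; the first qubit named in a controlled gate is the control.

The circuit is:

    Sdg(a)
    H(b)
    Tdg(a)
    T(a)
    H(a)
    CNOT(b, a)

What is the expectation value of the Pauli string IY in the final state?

In the final state, IY has expectation 0.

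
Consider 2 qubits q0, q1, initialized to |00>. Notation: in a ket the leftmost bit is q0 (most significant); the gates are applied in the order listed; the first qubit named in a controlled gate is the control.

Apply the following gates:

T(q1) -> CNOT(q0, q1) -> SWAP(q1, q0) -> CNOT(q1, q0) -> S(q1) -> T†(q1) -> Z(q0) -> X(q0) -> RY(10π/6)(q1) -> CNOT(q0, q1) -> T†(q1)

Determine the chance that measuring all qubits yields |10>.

The probability of measuring |10> is 1/4.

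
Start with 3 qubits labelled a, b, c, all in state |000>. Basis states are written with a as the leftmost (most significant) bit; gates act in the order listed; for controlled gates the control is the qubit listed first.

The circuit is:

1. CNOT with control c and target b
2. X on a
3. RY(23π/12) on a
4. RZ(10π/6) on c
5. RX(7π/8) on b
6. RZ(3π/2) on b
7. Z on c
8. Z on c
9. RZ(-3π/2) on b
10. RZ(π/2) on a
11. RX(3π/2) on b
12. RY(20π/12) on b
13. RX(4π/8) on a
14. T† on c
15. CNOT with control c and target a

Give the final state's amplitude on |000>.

The final state's coefficient on |000> equals sqrt(3)*sqrt(sqrt(2)/4 + 1/2)*exp(-7*I*pi/12)*sin(7*pi/16)/8 + I*sqrt(sqrt(2)/4 + 1/2)*exp(11*I*pi/12)*sin(7*pi/16)/8 + 3*I*sqrt(sqrt(2)/4 + 1/2)*exp(-7*I*pi/12)*sin(7*pi/16)/8 - sqrt(3)*sqrt(sqrt(2)/4 + 1/2)*exp(11*I*pi/12)*sin(7*pi/16)/8 + sqrt(1/2 - sqrt(2)/4)*exp(-7*I*pi/12)*sin(7*pi/16)/8 + sqrt(3)*I*sqrt(1/2 - sqrt(2)/4)*exp(-7*I*pi/12)*sin(7*pi/16)/8 + 3*I*sqrt(sqrt(2)/4 + 1/2)*exp(-7*I*pi/12)*cos(7*pi/16)/8 + sqrt(3)*I*sqrt(1/2 - sqrt(2)/4)*exp(11*I*pi/12)*cos(7*pi/16)/8 - sqrt(3)*sqrt(sqrt(2)/4 + 1/2)*exp(11*I*pi/12)*cos(7*pi/16)/8 + sqrt(3)*I*sqrt(1/2 - sqrt(2)/4)*exp(-7*I*pi/12)*cos(7*pi/16)/8 + 3*sqrt(1/2 - sqrt(2)/4)*exp(11*I*pi/12)*cos(7*pi/16)/8 - sqrt(1/2 - sqrt(2)/4)*exp(-7*I*pi/12)*cos(7*pi/16)/8 - I*sqrt(sqrt(2)/4 + 1/2)*exp(11*I*pi/12)*cos(7*pi/16)/8 + 3*sqrt(1/2 - sqrt(2)/4)*exp(11*I*pi/12)*sin(7*pi/16)/8 - sqrt(3)*sqrt(sqrt(2)/4 + 1/2)*exp(-7*I*pi/12)*cos(7*pi/16)/8 - sqrt(3)*I*sqrt(1/2 - sqrt(2)/4)*exp(11*I*pi/12)*sin(7*pi/16)/8.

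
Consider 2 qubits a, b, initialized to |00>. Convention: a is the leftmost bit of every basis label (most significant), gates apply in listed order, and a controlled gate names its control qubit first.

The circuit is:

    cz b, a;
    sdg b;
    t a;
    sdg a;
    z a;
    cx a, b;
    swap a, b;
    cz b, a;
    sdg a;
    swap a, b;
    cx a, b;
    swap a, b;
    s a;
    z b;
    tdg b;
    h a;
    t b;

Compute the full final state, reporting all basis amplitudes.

After the circuit, the state carries amplitude sqrt(2)/2 on |00>, 0 on |01>, sqrt(2)/2 on |10>, 0 on |11>.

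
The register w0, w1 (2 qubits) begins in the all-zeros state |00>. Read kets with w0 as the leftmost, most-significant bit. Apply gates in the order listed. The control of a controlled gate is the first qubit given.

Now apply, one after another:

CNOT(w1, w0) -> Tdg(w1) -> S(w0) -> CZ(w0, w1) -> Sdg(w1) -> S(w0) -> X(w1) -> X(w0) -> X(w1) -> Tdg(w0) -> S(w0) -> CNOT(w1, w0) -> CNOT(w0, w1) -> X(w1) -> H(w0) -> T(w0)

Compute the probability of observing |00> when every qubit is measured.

The probability of measuring |00> is 1/2.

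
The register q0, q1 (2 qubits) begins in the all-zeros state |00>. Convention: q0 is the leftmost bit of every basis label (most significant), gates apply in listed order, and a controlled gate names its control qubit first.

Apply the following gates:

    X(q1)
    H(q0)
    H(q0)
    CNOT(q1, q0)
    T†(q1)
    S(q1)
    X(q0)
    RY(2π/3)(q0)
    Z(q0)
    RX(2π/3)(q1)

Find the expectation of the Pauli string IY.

The observable IY averages to sqrt(3)/2.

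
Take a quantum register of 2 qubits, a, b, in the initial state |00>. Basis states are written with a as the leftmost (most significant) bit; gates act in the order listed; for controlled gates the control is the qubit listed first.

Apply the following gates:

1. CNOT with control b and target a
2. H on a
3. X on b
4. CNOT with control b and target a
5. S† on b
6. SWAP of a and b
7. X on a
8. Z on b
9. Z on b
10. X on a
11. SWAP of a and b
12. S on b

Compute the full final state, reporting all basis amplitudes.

The final amplitudes are 0 on |00>, sqrt(2)/2 on |01>, 0 on |10>, sqrt(2)/2 on |11>.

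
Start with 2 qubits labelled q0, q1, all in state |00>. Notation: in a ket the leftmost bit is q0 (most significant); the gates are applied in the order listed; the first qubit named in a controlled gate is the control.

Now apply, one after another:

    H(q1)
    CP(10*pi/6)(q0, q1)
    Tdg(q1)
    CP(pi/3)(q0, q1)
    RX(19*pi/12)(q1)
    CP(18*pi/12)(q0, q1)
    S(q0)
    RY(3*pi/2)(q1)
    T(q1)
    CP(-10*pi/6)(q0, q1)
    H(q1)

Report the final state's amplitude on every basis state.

The resulting statevector has amplitude sqrt(12 - 6*sqrt(2))/8 + sqrt(2*sqrt(2) + 4)/8 - sqrt(2*sqrt(2) + 4)*exp(I*pi/4)/16 - sqrt(2*sqrt(2) + 4)*exp(3*I*pi/4)/16 - sqrt(12 - 6*sqrt(2))*exp(I*pi/4)/16 - sqrt(12 - 6*sqrt(2))*exp(3*I*pi/4)/16 - sqrt(4 - 2*sqrt(2))*exp(I*pi/4)/16 - sqrt(4 - 2*sqrt(2))*exp(3*I*pi/4)/16 + sqrt(6*sqrt(2) + 12)*exp(3*I*pi/4)/16 + sqrt(6*sqrt(2) + 12)*exp(I*pi/4)/16 on |00>, -sqrt(6*sqrt(2) + 12)*exp(3*I*pi/4)/16 - I*sqrt(4 - 2*sqrt(2))/8 - sqrt(2*sqrt(2) + 4)*exp(3*I*pi/4)/16 - sqrt(12 - 6*sqrt(2))*exp(3*I*pi/4)/16 - sqrt(4 - 2*sqrt(2))*exp(I*pi/4)/16 + sqrt(4 - 2*sqrt(2))*exp(3*I*pi/4)/16 + sqrt(12 - 6*sqrt(2))*exp(I*pi/4)/16 + sqrt(2*sqrt(2) + 4)*exp(I*pi/4)/16 + sqrt(6*sqrt(2) + 12)*exp(I*pi/4)/16 + I*sqrt(6*sqrt(2) + 12)/8 on |01>, 0 on |10>, 0 on |11>.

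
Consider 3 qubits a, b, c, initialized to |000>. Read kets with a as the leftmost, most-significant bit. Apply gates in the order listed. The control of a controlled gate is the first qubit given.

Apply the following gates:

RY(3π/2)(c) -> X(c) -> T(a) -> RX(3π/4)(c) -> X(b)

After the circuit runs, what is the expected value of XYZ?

The observable XYZ averages to 0.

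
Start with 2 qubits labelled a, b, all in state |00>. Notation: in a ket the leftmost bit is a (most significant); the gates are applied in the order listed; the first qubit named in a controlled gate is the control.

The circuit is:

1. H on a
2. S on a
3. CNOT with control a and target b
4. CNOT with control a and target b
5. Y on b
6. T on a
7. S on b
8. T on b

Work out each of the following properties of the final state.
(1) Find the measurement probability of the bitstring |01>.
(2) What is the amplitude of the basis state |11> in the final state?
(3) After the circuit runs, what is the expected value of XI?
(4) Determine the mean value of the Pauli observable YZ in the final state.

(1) Outcome |01> occurs with probability 1/2. Key observation: gates 3-4 undo each other exactly, leaving only the rest of the circuit to track.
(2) The final state's coefficient on |11> equals sqrt(2)/2.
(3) The expectation value of XI is -sqrt(2)/2.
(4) The observable YZ averages to -sqrt(2)/2.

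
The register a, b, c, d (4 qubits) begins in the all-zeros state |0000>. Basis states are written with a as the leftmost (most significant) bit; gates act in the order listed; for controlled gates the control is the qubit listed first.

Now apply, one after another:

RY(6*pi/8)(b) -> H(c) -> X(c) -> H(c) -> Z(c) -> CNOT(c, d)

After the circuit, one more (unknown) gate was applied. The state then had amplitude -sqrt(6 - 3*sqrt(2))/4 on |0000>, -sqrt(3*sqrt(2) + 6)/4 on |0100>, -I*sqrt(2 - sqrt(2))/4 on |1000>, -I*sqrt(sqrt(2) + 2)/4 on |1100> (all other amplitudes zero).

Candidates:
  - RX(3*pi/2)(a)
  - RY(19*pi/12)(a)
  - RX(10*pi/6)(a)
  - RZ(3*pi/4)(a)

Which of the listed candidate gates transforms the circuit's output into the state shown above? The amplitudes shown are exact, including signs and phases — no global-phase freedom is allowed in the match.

The unique candidate consistent with the amplitudes is RX(10*pi/6)(a). Key observation: gates 2-5 undo each other exactly, leaving only the rest of the circuit to track.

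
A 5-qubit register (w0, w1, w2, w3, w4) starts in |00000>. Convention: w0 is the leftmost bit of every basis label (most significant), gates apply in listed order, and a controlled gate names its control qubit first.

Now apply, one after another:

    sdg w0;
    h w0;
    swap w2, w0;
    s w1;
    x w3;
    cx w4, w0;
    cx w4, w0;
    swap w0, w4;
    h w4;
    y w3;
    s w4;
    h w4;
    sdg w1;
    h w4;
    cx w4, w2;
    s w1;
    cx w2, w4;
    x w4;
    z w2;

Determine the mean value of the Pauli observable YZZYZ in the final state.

In the final state, YZZYZ has expectation 0.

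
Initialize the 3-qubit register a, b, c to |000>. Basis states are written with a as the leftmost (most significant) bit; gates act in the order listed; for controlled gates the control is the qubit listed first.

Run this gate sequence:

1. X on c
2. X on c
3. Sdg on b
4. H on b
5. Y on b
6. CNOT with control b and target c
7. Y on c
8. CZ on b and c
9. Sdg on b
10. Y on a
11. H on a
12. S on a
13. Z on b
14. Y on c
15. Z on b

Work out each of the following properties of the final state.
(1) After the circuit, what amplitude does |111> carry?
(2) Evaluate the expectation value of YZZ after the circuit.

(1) |111> carries amplitude 1/2 in the final state.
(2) In the final state, YZZ has expectation -1.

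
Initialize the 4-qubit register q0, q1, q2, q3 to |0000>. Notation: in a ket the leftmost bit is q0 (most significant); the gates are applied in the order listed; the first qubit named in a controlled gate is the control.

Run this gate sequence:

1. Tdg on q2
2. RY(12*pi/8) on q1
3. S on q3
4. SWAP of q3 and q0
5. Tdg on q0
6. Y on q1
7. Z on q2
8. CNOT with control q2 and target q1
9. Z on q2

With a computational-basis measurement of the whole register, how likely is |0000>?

Outcome |0000> occurs with probability 1/2.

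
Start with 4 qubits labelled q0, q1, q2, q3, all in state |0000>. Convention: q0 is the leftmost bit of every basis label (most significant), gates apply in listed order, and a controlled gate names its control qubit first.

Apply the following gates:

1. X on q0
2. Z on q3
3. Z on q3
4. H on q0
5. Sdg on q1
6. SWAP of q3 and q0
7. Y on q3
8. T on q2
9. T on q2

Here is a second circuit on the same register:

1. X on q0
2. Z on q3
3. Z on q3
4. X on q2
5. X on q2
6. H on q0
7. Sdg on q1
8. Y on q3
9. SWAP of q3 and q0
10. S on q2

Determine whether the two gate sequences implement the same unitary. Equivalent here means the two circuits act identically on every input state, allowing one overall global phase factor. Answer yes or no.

No, they are not equivalent — no single phase factor reconciles the two unitaries.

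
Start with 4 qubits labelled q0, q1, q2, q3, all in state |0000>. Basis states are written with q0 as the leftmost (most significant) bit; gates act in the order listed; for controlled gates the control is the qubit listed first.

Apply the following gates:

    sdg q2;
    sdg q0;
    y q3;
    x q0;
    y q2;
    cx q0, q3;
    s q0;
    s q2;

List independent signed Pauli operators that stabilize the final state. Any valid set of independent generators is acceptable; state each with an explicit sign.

The final state is stabilized by the group generated by -ZIII, +IZII, -IIZI, +IIIZ; other independent generating sets are equally valid.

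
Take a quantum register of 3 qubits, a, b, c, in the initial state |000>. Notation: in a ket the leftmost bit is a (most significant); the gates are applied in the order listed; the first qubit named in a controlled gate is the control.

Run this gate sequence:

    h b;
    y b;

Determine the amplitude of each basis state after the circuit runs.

The resulting statevector has amplitude -sqrt(2)*I/2 on |000>, sqrt(2)*I/2 on |010>, and 0 on every other basis state.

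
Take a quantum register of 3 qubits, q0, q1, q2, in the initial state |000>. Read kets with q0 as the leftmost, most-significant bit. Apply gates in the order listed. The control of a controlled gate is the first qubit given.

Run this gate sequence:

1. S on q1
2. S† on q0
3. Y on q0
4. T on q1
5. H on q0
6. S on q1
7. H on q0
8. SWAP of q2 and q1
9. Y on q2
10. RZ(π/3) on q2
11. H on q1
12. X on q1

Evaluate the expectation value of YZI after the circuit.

In the final state, YZI has expectation 0.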